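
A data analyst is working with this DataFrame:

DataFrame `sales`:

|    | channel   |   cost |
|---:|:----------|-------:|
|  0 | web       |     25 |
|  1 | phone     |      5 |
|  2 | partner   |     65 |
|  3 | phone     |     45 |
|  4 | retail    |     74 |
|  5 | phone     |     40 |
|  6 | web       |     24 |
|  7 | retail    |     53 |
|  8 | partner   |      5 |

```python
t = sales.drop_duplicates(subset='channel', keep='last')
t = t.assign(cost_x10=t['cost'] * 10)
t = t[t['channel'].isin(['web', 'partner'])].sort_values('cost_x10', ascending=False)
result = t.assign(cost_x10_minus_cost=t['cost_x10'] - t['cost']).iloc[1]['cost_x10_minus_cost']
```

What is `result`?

drop duplicate channel (keep=last):
   channel  cost
5    phone    40
6      web    24
7   retail    53
8  partner     5
add column cost_x10 = t['cost'] * 10:
   channel  cost  cost_x10
5    phone    40       400
6      web    24       240
7   retail    53       530
8  partner     5        50
filter rows where channel in ['web', 'partner']:
   channel  cost  cost_x10
6      web    24       240
8  partner     5        50
sort by cost_x10 descending:
   channel  cost  cost_x10
6      web    24       240
8  partner     5        50
add column cost_x10_minus_cost = t['cost_x10'] - t['cost']:
   channel  cost  cost_x10  cost_x10_minus_cost
6      web    24       240                  216
8  partner     5        50                   45

45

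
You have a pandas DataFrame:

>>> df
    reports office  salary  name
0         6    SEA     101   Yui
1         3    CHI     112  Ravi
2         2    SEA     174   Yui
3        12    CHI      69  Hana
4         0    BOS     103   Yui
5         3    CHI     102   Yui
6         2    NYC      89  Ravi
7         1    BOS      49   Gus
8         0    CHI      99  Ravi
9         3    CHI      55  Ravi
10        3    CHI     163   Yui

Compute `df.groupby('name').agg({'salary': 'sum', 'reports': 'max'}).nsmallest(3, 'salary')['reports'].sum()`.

16

group by name: sum(salary), max(reports):
      salary  reports
name                 
Gus       49        1
Hana      69       12
Ravi     355        3
Yui      643        6
take 3 rows with smallest salary:
      salary  reports
name                 
Gus       49        1
Hana      69       12
Ravi     355        3
Reading off the sum of column 'reports', we get 16.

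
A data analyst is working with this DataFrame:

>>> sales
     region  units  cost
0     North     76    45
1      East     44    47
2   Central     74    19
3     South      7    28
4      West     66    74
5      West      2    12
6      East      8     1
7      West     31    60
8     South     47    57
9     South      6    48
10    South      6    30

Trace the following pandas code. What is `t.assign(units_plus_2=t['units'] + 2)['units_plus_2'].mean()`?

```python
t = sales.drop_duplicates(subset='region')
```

55.4

drop duplicate region (keep=first):
    region  units  cost
0    North     76    45
1     East     44    47
2  Central     74    19
3    South      7    28
4     West     66    74
add column units_plus_2 = t['units'] + 2:
    region  units  cost  units_plus_2
0    North     76    45            78
1     East     44    47            46
2  Central     74    19            76
3    South      7    28             9
4     West     66    74            68
mean of column 'units_plus_2' → 55.4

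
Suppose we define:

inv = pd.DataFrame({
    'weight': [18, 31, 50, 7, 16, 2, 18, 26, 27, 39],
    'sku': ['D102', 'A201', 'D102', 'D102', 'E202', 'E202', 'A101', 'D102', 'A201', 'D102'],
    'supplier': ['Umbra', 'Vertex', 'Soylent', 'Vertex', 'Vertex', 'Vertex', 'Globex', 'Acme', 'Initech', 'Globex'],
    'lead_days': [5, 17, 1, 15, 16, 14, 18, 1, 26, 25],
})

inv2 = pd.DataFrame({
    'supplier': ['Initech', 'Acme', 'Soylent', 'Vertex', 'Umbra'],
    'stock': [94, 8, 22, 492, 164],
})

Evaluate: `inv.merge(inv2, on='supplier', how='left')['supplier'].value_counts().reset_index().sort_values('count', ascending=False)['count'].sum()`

10

merge on 'supplier' (how='left') → 10 rows:
   weight   sku supplier  lead_days  stock
0      18  D102    Umbra          5  164.0
1      31  A201   Vertex         17  492.0
2      50  D102  Soylent          1   22.0
3       7  D102   Vertex         15  492.0
4      16  E202   Vertex         16  492.0
5       2  E202   Vertex         14  492.0
6      18  A101   Globex         18    NaN
7      26  D102     Acme          1    8.0
8      27  A201  Initech         26   94.0
9      39  D102   Globex         25    NaN
value_counts of supplier:
supplier
Vertex     4
Globex     2
Umbra      1
Soylent    1
Acme       1
Initech    1
Name: count, dtype: int64
reset_index():
  supplier  count
0   Vertex      4
1   Globex      2
2    Umbra      1
3  Soylent      1
4     Acme      1
5  Initech      1
sort by count descending:
  supplier  count
0   Vertex      4
1   Globex      2
2    Umbra      1
3  Soylent      1
4     Acme      1
5  Initech      1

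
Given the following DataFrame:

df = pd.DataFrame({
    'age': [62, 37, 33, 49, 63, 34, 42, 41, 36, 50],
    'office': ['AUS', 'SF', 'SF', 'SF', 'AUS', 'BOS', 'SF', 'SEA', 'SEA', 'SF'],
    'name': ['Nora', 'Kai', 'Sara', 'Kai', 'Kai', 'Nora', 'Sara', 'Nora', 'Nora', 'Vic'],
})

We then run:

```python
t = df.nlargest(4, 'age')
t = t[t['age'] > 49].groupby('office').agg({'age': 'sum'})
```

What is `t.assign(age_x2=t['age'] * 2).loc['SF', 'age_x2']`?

100

take 4 rows with largest age:
   age office  name
4   63    AUS   Kai
0   62    AUS  Nora
9   50     SF   Vic
3   49     SF   Kai
filter rows where age > 49:
   age office  name
4   63    AUS   Kai
0   62    AUS  Nora
9   50     SF   Vic
group by office, sum of age:
        age
office     
AUS     125
SF       50
add column age_x2 = t['age'] * 2:
        age  age_x2
office             
AUS     125     250
SF       50     100
Reading off the value at row 'SF', column 'age_x2', we get 100.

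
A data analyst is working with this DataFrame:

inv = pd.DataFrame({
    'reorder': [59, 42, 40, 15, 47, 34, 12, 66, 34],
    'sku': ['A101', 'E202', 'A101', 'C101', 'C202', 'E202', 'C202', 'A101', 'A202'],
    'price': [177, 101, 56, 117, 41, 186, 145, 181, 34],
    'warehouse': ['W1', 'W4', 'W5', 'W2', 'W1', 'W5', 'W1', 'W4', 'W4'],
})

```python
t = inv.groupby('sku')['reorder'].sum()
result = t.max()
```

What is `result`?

group by sku, sum of reorder:
sku
A101    165
A202     34
C101     15
C202     59
E202     76
Name: reorder, dtype: int64

165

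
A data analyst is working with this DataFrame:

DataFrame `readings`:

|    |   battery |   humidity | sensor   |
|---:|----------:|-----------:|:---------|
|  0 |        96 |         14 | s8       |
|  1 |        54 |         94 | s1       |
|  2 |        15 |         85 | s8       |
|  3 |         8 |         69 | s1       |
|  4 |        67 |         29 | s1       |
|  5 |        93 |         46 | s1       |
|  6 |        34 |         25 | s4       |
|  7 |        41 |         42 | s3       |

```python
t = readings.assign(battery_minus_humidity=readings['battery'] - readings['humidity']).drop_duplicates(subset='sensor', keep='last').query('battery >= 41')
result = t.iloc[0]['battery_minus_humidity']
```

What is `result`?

add column battery_minus_humidity = readings['battery'] - readings['humidity']:
   battery  humidity sensor  battery_minus_humidity
0       96        14     s8                      82
1       54        94     s1                     -40
2       15        85     s8                     -70
3        8        69     s1                     -61
4       67        29     s1                      38
5       93        46     s1                      47
6       34        25     s4                       9
7       41        42     s3                      -1
drop duplicate sensor (keep=last):
   battery  humidity sensor  battery_minus_humidity
2       15        85     s8                     -70
5       93        46     s1                      47
6       34        25     s4                       9
7       41        42     s3                      -1
filter rows where battery >= 41:
   battery  humidity sensor  battery_minus_humidity
5       93        46     s1                      47
7       41        42     s3                      -1
Then the value at position 0, column 'battery_minus_humidity': 47

47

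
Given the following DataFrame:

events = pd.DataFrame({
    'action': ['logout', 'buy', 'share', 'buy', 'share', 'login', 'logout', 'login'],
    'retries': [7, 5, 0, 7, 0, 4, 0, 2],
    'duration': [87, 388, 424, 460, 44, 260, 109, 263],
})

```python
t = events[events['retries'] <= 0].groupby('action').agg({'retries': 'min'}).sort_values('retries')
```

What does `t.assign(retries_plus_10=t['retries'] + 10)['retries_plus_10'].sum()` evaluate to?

20

filter rows where retries <= 0:
   action  retries  duration
2   share        0       424
4   share        0        44
6  logout        0       109
group by action, min of retries:
        retries
action         
logout        0
share         0
sort by retries:
        retries
action         
logout        0
share         0
add column retries_plus_10 = t['retries'] + 10:
        retries  retries_plus_10
action                          
logout        0               10
share         0               10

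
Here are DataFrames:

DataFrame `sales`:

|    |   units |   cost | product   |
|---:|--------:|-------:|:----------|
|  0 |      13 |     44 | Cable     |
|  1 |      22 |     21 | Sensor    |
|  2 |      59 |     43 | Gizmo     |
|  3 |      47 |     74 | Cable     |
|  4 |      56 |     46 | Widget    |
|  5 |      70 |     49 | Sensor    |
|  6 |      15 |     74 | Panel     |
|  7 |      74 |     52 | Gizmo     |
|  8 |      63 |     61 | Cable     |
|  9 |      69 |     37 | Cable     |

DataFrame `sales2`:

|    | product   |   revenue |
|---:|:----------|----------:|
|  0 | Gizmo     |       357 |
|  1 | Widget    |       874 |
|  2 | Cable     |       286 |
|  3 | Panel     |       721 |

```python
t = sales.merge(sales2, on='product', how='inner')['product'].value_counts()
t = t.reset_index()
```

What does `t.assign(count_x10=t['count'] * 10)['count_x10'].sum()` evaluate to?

merge on 'product' (how='inner') → 8 rows:
   units  cost product  revenue
0     13    44   Cable      286
1     59    43   Gizmo      357
2     47    74   Cable      286
3     56    46  Widget      874
4     15    74   Panel      721
5     74    52   Gizmo      357
6     63    61   Cable      286
7     69    37   Cable      286
value_counts of product:
product
Cable     4
Gizmo     2
Widget    1
Panel     1
Name: count, dtype: int64
reset_index():
  product  count
0   Cable      4
1   Gizmo      2
2  Widget      1
3   Panel      1
add column count_x10 = t['count'] * 10:
  product  count  count_x10
0   Cable      4         40
1   Gizmo      2         20
2  Widget      1         10
3   Panel      1         10
So sum() = 80.

80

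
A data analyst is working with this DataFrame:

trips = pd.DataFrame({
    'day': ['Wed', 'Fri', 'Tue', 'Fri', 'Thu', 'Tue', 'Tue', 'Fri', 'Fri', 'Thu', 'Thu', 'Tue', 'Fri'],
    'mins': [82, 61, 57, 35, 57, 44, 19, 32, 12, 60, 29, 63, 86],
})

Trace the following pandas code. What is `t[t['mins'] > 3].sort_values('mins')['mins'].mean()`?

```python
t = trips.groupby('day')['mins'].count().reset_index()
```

4.5

group by day, count of mins:
day
Fri    5
Thu    3
Tue    4
Wed    1
Name: mins, dtype: int64
reset_index():
   day  mins
0  Fri     5
1  Thu     3
2  Tue     4
3  Wed     1
filter rows where mins > 3:
   day  mins
0  Fri     5
2  Tue     4
sort by mins:
   day  mins
2  Tue     4
0  Fri     5
Reading off the mean of column 'mins', we get 4.5.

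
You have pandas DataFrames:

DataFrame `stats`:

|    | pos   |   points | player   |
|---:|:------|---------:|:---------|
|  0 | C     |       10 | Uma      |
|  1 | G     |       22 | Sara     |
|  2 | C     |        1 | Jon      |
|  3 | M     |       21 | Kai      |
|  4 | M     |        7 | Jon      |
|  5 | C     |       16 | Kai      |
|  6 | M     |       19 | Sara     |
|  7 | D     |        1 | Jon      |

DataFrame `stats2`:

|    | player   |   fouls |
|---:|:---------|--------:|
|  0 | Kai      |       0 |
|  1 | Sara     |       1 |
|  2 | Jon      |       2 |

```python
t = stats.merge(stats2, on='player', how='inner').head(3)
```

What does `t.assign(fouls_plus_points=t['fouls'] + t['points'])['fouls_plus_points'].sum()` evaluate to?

merge on 'player' (how='inner') → 7 rows:
  pos  points player  fouls
0   G      22   Sara      1
1   C       1    Jon      2
2   M      21    Kai      0
3   M       7    Jon      2
4   C      16    Kai      0
5   M      19   Sara      1
6   D       1    Jon      2
take first 3 rows:
  pos  points player  fouls
0   G      22   Sara      1
1   C       1    Jon      2
2   M      21    Kai      0
add column fouls_plus_points = t['fouls'] + t['points']:
  pos  points player  fouls  fouls_plus_points
0   G      22   Sara      1                 23
1   C       1    Jon      2                  3
2   M      21    Kai      0                 21
So sum() = 47.

47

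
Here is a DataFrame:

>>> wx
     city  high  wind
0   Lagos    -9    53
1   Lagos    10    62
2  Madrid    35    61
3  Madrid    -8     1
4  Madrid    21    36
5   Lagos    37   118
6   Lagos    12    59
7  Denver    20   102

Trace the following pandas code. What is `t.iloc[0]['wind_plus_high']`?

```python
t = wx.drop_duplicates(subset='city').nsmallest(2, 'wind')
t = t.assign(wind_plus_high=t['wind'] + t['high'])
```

44

drop duplicate city (keep=first):
     city  high  wind
0   Lagos    -9    53
2  Madrid    35    61
7  Denver    20   102
take 2 rows with smallest wind:
     city  high  wind
0   Lagos    -9    53
2  Madrid    35    61
add column wind_plus_high = t['wind'] + t['high']:
     city  high  wind  wind_plus_high
0   Lagos    -9    53              44
2  Madrid    35    61              96
Hence 44.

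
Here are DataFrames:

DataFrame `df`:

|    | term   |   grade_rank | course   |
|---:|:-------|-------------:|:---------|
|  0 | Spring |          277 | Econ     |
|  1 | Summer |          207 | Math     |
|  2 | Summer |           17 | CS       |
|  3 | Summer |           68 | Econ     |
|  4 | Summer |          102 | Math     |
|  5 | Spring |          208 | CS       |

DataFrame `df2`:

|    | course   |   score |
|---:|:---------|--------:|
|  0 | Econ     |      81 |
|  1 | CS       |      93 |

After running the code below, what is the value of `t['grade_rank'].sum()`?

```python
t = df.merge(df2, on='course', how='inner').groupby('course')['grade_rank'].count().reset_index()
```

merge on 'course' (how='inner') → 4 rows:
     term  grade_rank course  score
0  Spring         277   Econ     81
1  Summer          17     CS     93
2  Summer          68   Econ     81
3  Spring         208     CS     93
group by course, count of grade_rank:
course
CS      2
Econ    2
Name: grade_rank, dtype: int64
reset_index():
  course  grade_rank
0     CS           2
1   Econ           2
Reading off the sum of column 'grade_rank', we get 4.

4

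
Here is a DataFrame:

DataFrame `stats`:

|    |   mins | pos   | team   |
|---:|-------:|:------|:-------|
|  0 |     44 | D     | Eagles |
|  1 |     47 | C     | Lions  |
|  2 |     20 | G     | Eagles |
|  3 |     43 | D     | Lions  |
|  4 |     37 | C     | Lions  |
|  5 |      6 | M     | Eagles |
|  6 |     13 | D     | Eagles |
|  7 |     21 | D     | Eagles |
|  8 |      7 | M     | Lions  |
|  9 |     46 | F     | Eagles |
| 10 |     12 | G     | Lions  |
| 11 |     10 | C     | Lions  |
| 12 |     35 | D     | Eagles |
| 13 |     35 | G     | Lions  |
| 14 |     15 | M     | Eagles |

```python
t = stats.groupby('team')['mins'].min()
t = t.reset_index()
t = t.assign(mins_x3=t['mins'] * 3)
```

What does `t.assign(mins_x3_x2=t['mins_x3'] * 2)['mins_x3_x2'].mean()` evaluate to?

group by team, min of mins:
team
Eagles    6
Lions     7
Name: mins, dtype: int64
reset_index():
     team  mins
0  Eagles     6
1   Lions     7
add column mins_x3 = t['mins'] * 3:
     team  mins  mins_x3
0  Eagles     6       18
1   Lions     7       21
add column mins_x3_x2 = t['mins_x3'] * 2:
     team  mins  mins_x3  mins_x3_x2
0  Eagles     6       18          36
1   Lions     7       21          42
So mean() = 39.0.

39.0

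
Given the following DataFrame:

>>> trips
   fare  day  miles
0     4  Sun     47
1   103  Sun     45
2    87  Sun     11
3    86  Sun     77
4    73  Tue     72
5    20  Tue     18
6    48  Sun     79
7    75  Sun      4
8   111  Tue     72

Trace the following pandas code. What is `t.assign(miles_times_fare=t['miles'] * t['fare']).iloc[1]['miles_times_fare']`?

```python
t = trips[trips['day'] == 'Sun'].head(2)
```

filter rows where day == 'Sun':
   fare  day  miles
0     4  Sun     47
1   103  Sun     45
2    87  Sun     11
3    86  Sun     77
6    48  Sun     79
7    75  Sun      4
take first 2 rows:
   fare  day  miles
0     4  Sun     47
1   103  Sun     45
add column miles_times_fare = t['miles'] * t['fare']:
   fare  day  miles  miles_times_fare
0     4  Sun     47               188
1   103  Sun     45              4635

4635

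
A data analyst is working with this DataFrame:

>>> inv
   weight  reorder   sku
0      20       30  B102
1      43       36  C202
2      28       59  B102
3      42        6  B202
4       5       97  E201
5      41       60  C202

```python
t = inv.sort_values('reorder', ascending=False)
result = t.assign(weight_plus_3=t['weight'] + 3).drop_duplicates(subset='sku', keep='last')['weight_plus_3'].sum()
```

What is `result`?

sort by reorder descending:
   weight  reorder   sku
4       5       97  E201
5      41       60  C202
2      28       59  B102
1      43       36  C202
0      20       30  B102
3      42        6  B202
add column weight_plus_3 = t['weight'] + 3:
   weight  reorder   sku  weight_plus_3
4       5       97  E201              8
5      41       60  C202             44
2      28       59  B102             31
1      43       36  C202             46
0      20       30  B102             23
3      42        6  B202             45
drop duplicate sku (keep=last):
   weight  reorder   sku  weight_plus_3
4       5       97  E201              8
1      43       36  C202             46
0      20       30  B102             23
3      42        6  B202             45
Reading off the sum of column 'weight_plus_3', we get 122.

122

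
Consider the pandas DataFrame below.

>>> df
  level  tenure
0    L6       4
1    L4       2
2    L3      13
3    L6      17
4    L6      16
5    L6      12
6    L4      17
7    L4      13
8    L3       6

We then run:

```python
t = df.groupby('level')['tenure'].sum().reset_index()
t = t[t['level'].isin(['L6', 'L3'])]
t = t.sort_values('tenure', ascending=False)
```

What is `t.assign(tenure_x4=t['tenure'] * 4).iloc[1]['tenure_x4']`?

group by level, sum of tenure:
level
L3    19
L4    32
L6    49
Name: tenure, dtype: int64
reset_index():
  level  tenure
0    L3      19
1    L4      32
2    L6      49
filter rows where level in ['L6', 'L3']:
  level  tenure
0    L3      19
2    L6      49
sort by tenure descending:
  level  tenure
2    L6      49
0    L3      19
add column tenure_x4 = t['tenure'] * 4:
  level  tenure  tenure_x4
2    L6      49        196
0    L3      19         76
Hence 76.

76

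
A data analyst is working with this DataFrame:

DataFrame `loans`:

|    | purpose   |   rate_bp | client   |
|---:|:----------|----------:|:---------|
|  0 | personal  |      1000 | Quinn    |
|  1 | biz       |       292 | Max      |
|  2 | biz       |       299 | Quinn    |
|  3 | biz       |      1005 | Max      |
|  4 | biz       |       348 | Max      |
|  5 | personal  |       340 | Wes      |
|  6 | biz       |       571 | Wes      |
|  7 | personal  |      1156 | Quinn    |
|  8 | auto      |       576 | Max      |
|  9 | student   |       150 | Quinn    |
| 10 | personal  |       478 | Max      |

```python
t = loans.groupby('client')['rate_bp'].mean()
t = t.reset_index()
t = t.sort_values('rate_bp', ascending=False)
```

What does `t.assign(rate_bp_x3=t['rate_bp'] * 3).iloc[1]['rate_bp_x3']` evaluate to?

1619.4

group by client, mean of rate_bp:
client
Max      539.80
Quinn    651.25
Wes      455.50
Name: rate_bp, dtype: float64
reset_index():
  client  rate_bp
0    Max   539.80
1  Quinn   651.25
2    Wes   455.50
sort by rate_bp descending:
  client  rate_bp
1  Quinn   651.25
0    Max   539.80
2    Wes   455.50
add column rate_bp_x3 = t['rate_bp'] * 3:
  client  rate_bp  rate_bp_x3
1  Quinn   651.25     1953.75
0    Max   539.80     1619.40
2    Wes   455.50     1366.50
Finally, value at position 1, column 'rate_bp_x3' = 1619.4.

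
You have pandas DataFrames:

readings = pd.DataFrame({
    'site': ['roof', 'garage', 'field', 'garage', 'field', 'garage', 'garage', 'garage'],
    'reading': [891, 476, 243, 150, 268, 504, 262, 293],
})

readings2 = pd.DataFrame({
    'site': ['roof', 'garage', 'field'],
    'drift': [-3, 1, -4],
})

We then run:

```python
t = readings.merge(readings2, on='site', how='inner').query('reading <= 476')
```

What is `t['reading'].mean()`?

merge on 'site' (how='inner') → 8 rows:
     site  reading  drift
0    roof      891     -3
1  garage      476      1
2   field      243     -4
3  garage      150      1
4   field      268     -4
5  garage      504      1
6  garage      262      1
7  garage      293      1
filter rows where reading <= 476:
     site  reading  drift
1  garage      476      1
2   field      243     -4
3  garage      150      1
4   field      268     -4
6  garage      262      1
7  garage      293      1
Finally, mean of column 'reading' = 282.0.

282.0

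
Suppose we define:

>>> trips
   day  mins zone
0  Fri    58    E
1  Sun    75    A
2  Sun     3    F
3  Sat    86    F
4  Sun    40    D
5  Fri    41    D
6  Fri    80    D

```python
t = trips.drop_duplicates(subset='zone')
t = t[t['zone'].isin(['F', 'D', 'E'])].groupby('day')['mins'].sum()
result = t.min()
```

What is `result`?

43

drop duplicate zone (keep=first):
   day  mins zone
0  Fri    58    E
1  Sun    75    A
2  Sun     3    F
4  Sun    40    D
filter rows where zone in ['F', 'D', 'E']:
   day  mins zone
0  Fri    58    E
2  Sun     3    F
4  Sun    40    D
group by day, sum of mins:
day
Fri    58
Sun    43
Name: mins, dtype: int64
So min() = 43.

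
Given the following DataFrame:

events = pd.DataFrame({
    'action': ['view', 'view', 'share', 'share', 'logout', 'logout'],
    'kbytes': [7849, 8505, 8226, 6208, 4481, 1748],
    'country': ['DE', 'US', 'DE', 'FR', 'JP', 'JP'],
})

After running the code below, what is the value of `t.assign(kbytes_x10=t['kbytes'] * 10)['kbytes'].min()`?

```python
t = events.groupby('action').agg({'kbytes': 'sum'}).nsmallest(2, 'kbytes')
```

group by action, sum of kbytes:
        kbytes
action        
logout    6229
share    14434
view     16354
take 2 rows with smallest kbytes:
        kbytes
action        
logout    6229
share    14434
add column kbytes_x10 = t['kbytes'] * 10:
        kbytes  kbytes_x10
action                    
logout    6229       62290
share    14434      144340
Reading off the min of column 'kbytes', we get 6229.

6229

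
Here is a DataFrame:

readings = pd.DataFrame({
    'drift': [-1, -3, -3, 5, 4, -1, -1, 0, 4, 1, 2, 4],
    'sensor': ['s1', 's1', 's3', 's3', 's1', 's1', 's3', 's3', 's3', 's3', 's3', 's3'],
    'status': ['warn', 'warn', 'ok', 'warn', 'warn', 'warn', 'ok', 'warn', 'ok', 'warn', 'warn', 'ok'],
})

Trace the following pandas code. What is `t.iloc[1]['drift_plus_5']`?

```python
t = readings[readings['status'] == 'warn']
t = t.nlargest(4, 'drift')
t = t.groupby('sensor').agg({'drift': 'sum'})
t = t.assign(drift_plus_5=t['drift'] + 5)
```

filter rows where status == 'warn':
    drift sensor status
0      -1     s1   warn
1      -3     s1   warn
3       5     s3   warn
4       4     s1   warn
5      -1     s1   warn
7       0     s3   warn
9       1     s3   warn
10      2     s3   warn
take 4 rows with largest drift:
    drift sensor status
3       5     s3   warn
4       4     s1   warn
10      2     s3   warn
9       1     s3   warn
group by sensor, sum of drift:
        drift
sensor       
s1          4
s3          8
add column drift_plus_5 = t['drift'] + 5:
        drift  drift_plus_5
sensor                     
s1          4             9
s3          8            13
Then the value at position 1, column 'drift_plus_5': 13

13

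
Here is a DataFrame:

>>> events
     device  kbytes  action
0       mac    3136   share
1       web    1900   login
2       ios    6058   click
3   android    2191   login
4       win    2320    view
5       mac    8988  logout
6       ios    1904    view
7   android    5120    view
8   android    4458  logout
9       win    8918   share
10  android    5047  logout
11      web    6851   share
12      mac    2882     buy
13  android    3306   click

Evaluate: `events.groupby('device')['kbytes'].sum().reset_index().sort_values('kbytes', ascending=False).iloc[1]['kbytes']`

15006

group by device, sum of kbytes:
device
android    20122
ios         7962
mac        15006
web         8751
win        11238
Name: kbytes, dtype: int64
reset_index():
    device  kbytes
0  android   20122
1      ios    7962
2      mac   15006
3      web    8751
4      win   11238
sort by kbytes descending:
    device  kbytes
0  android   20122
2      mac   15006
4      win   11238
3      web    8751
1      ios    7962
Then the value at position 1, column 'kbytes': 15006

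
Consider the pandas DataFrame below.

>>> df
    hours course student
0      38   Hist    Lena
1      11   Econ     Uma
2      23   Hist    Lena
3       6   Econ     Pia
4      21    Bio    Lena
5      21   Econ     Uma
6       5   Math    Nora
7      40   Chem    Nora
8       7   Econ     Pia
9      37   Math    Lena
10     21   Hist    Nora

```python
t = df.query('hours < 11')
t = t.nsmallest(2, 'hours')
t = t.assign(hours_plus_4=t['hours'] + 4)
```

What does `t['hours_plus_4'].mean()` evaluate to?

filter rows where hours < 11:
   hours course student
3      6   Econ     Pia
6      5   Math    Nora
8      7   Econ     Pia
take 2 rows with smallest hours:
   hours course student
6      5   Math    Nora
3      6   Econ     Pia
add column hours_plus_4 = t['hours'] + 4:
   hours course student  hours_plus_4
6      5   Math    Nora             9
3      6   Econ     Pia            10

9.5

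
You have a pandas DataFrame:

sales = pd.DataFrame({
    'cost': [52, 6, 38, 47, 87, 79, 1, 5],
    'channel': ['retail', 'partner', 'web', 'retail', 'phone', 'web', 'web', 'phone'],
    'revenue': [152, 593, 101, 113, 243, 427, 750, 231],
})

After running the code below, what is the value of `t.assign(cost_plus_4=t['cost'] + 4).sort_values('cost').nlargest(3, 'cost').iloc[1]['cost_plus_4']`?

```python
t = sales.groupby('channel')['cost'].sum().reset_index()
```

103

group by channel, sum of cost:
channel
partner      6
phone       92
retail      99
web        118
Name: cost, dtype: int64
reset_index():
   channel  cost
0  partner     6
1    phone    92
2   retail    99
3      web   118
add column cost_plus_4 = t['cost'] + 4:
   channel  cost  cost_plus_4
0  partner     6           10
1    phone    92           96
2   retail    99          103
3      web   118          122
sort by cost:
   channel  cost  cost_plus_4
0  partner     6           10
1    phone    92           96
2   retail    99          103
3      web   118          122
take 3 rows with largest cost:
  channel  cost  cost_plus_4
3     web   118          122
2  retail    99          103
1   phone    92           96
value at position 1, column 'cost_plus_4' → 103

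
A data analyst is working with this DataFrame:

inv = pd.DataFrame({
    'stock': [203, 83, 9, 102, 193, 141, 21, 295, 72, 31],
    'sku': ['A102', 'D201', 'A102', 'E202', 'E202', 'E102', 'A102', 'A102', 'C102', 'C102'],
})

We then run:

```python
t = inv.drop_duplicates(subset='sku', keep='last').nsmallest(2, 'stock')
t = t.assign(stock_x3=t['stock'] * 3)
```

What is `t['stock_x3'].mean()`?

171.0

drop duplicate sku (keep=last):
   stock   sku
1     83  D201
4    193  E202
5    141  E102
7    295  A102
9     31  C102
take 2 rows with smallest stock:
   stock   sku
9     31  C102
1     83  D201
add column stock_x3 = t['stock'] * 3:
   stock   sku  stock_x3
9     31  C102        93
1     83  D201       249
Hence 171.0.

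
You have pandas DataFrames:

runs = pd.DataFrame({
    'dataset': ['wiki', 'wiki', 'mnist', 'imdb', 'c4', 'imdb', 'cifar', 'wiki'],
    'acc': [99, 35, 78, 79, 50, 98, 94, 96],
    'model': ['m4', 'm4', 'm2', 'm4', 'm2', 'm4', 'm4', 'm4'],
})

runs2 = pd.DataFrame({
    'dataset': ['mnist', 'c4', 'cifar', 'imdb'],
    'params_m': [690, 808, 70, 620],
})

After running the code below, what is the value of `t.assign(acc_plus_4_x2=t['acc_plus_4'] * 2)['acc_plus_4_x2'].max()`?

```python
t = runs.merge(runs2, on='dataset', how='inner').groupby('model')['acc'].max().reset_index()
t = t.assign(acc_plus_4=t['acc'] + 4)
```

merge on 'dataset' (how='inner') → 5 rows:
  dataset  acc model  params_m
0   mnist   78    m2       690
1    imdb   79    m4       620
2      c4   50    m2       808
3    imdb   98    m4       620
4   cifar   94    m4        70
group by model, max of acc:
model
m2    78
m4    98
Name: acc, dtype: int64
reset_index():
  model  acc
0    m2   78
1    m4   98
add column acc_plus_4 = t['acc'] + 4:
  model  acc  acc_plus_4
0    m2   78          82
1    m4   98         102
add column acc_plus_4_x2 = t['acc_plus_4'] * 2:
  model  acc  acc_plus_4  acc_plus_4_x2
0    m2   78          82            164
1    m4   98         102            204
Then the max of column 'acc_plus_4_x2': 204

204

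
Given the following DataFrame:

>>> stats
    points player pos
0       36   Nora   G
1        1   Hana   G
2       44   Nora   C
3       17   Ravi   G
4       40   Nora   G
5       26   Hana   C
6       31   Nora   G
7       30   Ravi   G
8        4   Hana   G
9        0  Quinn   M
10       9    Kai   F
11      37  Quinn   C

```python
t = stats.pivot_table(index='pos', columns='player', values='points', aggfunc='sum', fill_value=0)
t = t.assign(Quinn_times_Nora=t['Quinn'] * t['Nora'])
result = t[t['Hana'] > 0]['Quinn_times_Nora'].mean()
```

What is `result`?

pivot: rows=pos, cols=player, sum(points):
player  Hana  Kai  Nora  Quinn  Ravi
pos                                 
C         26    0    44     37     0
F          0    9     0      0     0
G          5    0   107      0    47
M          0    0     0      0     0
add column Quinn_times_Nora = t['Quinn'] * t['Nora']:
player  Hana  Kai  Nora  Quinn  Ravi  Quinn_times_Nora
pos                                                   
C         26    0    44     37     0              1628
F          0    9     0      0     0                 0
G          5    0   107      0    47                 0
M          0    0     0      0     0                 0
filter rows where Hana > 0:
player  Hana  Kai  Nora  Quinn  Ravi  Quinn_times_Nora
pos                                                   
C         26    0    44     37     0              1628
G          5    0   107      0    47                 0

814.0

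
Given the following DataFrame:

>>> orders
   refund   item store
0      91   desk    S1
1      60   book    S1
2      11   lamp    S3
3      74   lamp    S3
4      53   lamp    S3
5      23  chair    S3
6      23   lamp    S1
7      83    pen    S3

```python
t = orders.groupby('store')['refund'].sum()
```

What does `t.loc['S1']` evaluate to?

174

group by store, sum of refund:
store
S1    174
S3    244
Name: refund, dtype: int64
value at index 'S1' → 174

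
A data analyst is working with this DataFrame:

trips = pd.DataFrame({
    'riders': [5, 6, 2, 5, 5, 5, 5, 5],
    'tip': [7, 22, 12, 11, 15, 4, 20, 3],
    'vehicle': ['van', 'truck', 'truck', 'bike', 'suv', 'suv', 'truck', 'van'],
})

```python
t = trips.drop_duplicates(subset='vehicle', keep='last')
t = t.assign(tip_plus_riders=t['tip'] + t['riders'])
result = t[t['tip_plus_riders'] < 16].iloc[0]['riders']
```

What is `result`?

5

drop duplicate vehicle (keep=last):
   riders  tip vehicle
3       5   11    bike
5       5    4     suv
6       5   20   truck
7       5    3     van
add column tip_plus_riders = t['tip'] + t['riders']:
   riders  tip vehicle  tip_plus_riders
3       5   11    bike               16
5       5    4     suv                9
6       5   20   truck               25
7       5    3     van                8
filter rows where tip_plus_riders < 16:
   riders  tip vehicle  tip_plus_riders
5       5    4     suv                9
7       5    3     van                8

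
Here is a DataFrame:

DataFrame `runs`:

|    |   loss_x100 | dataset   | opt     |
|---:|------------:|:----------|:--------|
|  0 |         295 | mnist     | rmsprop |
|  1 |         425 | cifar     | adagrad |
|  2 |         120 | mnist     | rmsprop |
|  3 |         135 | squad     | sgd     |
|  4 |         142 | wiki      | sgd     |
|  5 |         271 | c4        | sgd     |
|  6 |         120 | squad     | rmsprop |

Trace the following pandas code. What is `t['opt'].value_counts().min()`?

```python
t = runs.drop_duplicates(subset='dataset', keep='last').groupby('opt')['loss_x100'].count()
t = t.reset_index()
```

drop duplicate dataset (keep=last):
   loss_x100 dataset      opt
1        425   cifar  adagrad
2        120   mnist  rmsprop
4        142    wiki      sgd
5        271      c4      sgd
6        120   squad  rmsprop
group by opt, count of loss_x100:
opt
adagrad    1
rmsprop    2
sgd        2
Name: loss_x100, dtype: int64
reset_index():
       opt  loss_x100
0  adagrad          1
1  rmsprop          2
2      sgd          2
value_counts of opt:
opt
adagrad    1
rmsprop    1
sgd        1
Name: count, dtype: int64

1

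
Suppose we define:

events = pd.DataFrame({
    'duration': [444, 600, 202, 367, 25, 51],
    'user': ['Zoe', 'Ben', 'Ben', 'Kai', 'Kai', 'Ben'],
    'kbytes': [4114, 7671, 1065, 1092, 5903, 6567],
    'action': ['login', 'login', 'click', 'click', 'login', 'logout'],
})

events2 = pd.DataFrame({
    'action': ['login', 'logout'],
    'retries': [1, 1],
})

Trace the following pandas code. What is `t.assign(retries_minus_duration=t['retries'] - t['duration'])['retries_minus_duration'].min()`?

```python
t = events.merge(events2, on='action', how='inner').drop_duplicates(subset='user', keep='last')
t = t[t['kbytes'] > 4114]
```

merge on 'action' (how='inner') → 4 rows:
   duration user  kbytes  action  retries
0       444  Zoe    4114   login        1
1       600  Ben    7671   login        1
2        25  Kai    5903   login        1
3        51  Ben    6567  logout        1
drop duplicate user (keep=last):
   duration user  kbytes  action  retries
0       444  Zoe    4114   login        1
2        25  Kai    5903   login        1
3        51  Ben    6567  logout        1
filter rows where kbytes > 4114:
   duration user  kbytes  action  retries
2        25  Kai    5903   login        1
3        51  Ben    6567  logout        1
add column retries_minus_duration = t['retries'] - t['duration']:
   duration user  kbytes  action  retries  retries_minus_duration
2        25  Kai    5903   login        1                     -24
3        51  Ben    6567  logout        1                     -50
The min of column 'retries_minus_duration' is -50.

-50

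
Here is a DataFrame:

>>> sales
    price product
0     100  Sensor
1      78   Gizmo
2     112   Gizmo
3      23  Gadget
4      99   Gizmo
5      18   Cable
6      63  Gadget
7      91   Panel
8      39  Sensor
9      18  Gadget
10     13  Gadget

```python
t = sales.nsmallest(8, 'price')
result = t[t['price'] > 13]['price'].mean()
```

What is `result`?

take 8 rows with smallest price:
    price product
10     13  Gadget
5      18   Cable
9      18  Gadget
3      23  Gadget
8      39  Sensor
6      63  Gadget
1      78   Gizmo
7      91   Panel
filter rows where price > 13:
   price product
5     18   Cable
9     18  Gadget
3     23  Gadget
8     39  Sensor
6     63  Gadget
1     78   Gizmo
7     91   Panel

47.1428571429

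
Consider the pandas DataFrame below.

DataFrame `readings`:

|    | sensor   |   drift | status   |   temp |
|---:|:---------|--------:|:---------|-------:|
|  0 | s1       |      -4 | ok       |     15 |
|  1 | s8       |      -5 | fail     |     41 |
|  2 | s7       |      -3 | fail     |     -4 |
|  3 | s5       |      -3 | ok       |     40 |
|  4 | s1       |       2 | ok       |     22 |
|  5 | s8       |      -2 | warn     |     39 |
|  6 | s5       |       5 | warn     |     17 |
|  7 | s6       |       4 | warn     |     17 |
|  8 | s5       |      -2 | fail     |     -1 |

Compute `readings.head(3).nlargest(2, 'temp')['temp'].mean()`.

28.0

take first 3 rows:
  sensor  drift status  temp
0     s1     -4     ok    15
1     s8     -5   fail    41
2     s7     -3   fail    -4
take 2 rows with largest temp:
  sensor  drift status  temp
1     s8     -5   fail    41
0     s1     -4     ok    15
So mean() = 28.0.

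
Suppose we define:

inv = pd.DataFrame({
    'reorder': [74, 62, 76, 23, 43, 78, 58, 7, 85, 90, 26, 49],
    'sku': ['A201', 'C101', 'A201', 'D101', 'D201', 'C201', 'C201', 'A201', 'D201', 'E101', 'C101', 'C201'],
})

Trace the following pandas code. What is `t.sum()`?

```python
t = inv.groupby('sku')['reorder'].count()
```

group by sku, count of reorder:
sku
A201    3
C101    2
C201    3
D101    1
D201    2
E101    1
Name: reorder, dtype: int64

12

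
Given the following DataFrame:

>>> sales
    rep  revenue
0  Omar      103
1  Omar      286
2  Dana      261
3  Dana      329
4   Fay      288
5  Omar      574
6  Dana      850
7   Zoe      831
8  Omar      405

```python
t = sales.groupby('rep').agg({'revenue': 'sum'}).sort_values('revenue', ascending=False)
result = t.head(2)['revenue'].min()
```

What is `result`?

1368

group by rep, sum of revenue:
      revenue
rep          
Dana     1440
Fay       288
Omar     1368
Zoe       831
sort by revenue descending:
      revenue
rep          
Dana     1440
Omar     1368
Zoe       831
Fay       288
take first 2 rows:
      revenue
rep          
Dana     1440
Omar     1368
Finally, min of column 'revenue' = 1368.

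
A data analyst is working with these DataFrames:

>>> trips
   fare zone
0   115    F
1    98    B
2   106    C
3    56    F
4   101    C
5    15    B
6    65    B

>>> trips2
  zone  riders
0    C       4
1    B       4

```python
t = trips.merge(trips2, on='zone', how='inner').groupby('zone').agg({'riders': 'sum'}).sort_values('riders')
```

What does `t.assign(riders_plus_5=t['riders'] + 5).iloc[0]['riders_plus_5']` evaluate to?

13

merge on 'zone' (how='inner') → 5 rows:
   fare zone  riders
0    98    B       4
1   106    C       4
2   101    C       4
3    15    B       4
4    65    B       4
group by zone, sum of riders:
      riders
zone        
B         12
C          8
sort by riders:
      riders
zone        
C          8
B         12
add column riders_plus_5 = t['riders'] + 5:
      riders  riders_plus_5
zone                       
C          8             13
B         12             17
Hence 13.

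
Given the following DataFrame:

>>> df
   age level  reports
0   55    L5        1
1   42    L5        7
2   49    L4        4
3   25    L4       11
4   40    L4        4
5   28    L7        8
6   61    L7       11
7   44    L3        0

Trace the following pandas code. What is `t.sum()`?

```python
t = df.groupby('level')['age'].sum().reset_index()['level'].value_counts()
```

group by level, sum of age:
level
L3     44
L4    114
L5     97
L7     89
Name: age, dtype: int64
reset_index():
  level  age
0    L3   44
1    L4  114
2    L5   97
3    L7   89
value_counts of level:
level
L3    1
L4    1
L5    1
L7    1
Name: count, dtype: int64
The sum of the resulting series is 4.

4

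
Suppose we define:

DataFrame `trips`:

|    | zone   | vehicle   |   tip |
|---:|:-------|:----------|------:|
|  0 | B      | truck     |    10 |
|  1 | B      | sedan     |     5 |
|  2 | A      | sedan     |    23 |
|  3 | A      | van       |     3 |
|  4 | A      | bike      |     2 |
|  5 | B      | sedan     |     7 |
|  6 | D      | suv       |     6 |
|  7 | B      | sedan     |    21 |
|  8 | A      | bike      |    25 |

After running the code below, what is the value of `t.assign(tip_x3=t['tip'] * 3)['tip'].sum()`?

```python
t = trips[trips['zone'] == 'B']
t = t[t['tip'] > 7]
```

filter rows where zone == 'B':
  zone vehicle  tip
0    B   truck   10
1    B   sedan    5
5    B   sedan    7
7    B   sedan   21
filter rows where tip > 7:
  zone vehicle  tip
0    B   truck   10
7    B   sedan   21
add column tip_x3 = t['tip'] * 3:
  zone vehicle  tip  tip_x3
0    B   truck   10      30
7    B   sedan   21      63
Reading off the sum of column 'tip', we get 31.

31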